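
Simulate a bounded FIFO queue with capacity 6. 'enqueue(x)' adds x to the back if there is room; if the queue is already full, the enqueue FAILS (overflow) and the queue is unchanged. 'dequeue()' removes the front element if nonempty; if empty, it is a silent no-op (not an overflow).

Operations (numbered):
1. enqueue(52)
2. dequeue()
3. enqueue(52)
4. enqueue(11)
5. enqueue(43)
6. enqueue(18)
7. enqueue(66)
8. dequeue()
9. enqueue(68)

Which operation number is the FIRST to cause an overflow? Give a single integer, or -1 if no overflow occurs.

1. enqueue(52): size=1
2. dequeue(): size=0
3. enqueue(52): size=1
4. enqueue(11): size=2
5. enqueue(43): size=3
6. enqueue(18): size=4
7. enqueue(66): size=5
8. dequeue(): size=4
9. enqueue(68): size=5

Answer: -1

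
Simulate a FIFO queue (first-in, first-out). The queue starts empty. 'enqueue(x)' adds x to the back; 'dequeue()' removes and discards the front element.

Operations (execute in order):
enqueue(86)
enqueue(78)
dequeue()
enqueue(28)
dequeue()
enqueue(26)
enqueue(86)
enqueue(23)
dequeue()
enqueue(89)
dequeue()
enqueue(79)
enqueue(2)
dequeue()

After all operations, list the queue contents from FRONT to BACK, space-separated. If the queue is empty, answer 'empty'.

enqueue(86): [86]
enqueue(78): [86, 78]
dequeue(): [78]
enqueue(28): [78, 28]
dequeue(): [28]
enqueue(26): [28, 26]
enqueue(86): [28, 26, 86]
enqueue(23): [28, 26, 86, 23]
dequeue(): [26, 86, 23]
enqueue(89): [26, 86, 23, 89]
dequeue(): [86, 23, 89]
enqueue(79): [86, 23, 89, 79]
enqueue(2): [86, 23, 89, 79, 2]
dequeue(): [23, 89, 79, 2]

Answer: 23 89 79 2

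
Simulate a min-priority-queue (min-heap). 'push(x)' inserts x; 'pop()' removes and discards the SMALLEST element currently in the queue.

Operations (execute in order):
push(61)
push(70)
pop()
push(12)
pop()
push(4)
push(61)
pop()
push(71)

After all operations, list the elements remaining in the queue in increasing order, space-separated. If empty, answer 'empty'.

push(61): heap contents = [61]
push(70): heap contents = [61, 70]
pop() → 61: heap contents = [70]
push(12): heap contents = [12, 70]
pop() → 12: heap contents = [70]
push(4): heap contents = [4, 70]
push(61): heap contents = [4, 61, 70]
pop() → 4: heap contents = [61, 70]
push(71): heap contents = [61, 70, 71]

Answer: 61 70 71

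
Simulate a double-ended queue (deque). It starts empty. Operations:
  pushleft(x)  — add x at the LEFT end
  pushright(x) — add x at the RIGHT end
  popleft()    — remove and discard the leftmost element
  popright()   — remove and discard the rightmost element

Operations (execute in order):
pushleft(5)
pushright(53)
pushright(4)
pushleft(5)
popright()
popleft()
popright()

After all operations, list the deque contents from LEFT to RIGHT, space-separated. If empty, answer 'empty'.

Answer: 5

Derivation:
pushleft(5): [5]
pushright(53): [5, 53]
pushright(4): [5, 53, 4]
pushleft(5): [5, 5, 53, 4]
popright(): [5, 5, 53]
popleft(): [5, 53]
popright(): [5]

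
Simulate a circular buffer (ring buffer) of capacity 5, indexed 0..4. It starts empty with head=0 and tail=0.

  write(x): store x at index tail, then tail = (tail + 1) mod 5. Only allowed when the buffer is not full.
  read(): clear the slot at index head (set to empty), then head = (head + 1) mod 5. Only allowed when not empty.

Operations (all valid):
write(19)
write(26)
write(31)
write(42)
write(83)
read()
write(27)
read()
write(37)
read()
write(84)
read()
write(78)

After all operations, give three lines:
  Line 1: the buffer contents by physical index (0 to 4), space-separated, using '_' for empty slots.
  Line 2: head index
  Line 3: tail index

write(19): buf=[19 _ _ _ _], head=0, tail=1, size=1
write(26): buf=[19 26 _ _ _], head=0, tail=2, size=2
write(31): buf=[19 26 31 _ _], head=0, tail=3, size=3
write(42): buf=[19 26 31 42 _], head=0, tail=4, size=4
write(83): buf=[19 26 31 42 83], head=0, tail=0, size=5
read(): buf=[_ 26 31 42 83], head=1, tail=0, size=4
write(27): buf=[27 26 31 42 83], head=1, tail=1, size=5
read(): buf=[27 _ 31 42 83], head=2, tail=1, size=4
write(37): buf=[27 37 31 42 83], head=2, tail=2, size=5
read(): buf=[27 37 _ 42 83], head=3, tail=2, size=4
write(84): buf=[27 37 84 42 83], head=3, tail=3, size=5
read(): buf=[27 37 84 _ 83], head=4, tail=3, size=4
write(78): buf=[27 37 84 78 83], head=4, tail=4, size=5

Answer: 27 37 84 78 83
4
4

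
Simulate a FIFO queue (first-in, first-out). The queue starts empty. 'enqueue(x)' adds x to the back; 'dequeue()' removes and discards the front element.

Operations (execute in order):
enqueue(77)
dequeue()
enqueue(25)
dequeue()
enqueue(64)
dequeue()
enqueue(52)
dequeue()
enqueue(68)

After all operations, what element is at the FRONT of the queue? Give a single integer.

Answer: 68

Derivation:
enqueue(77): queue = [77]
dequeue(): queue = []
enqueue(25): queue = [25]
dequeue(): queue = []
enqueue(64): queue = [64]
dequeue(): queue = []
enqueue(52): queue = [52]
dequeue(): queue = []
enqueue(68): queue = [68]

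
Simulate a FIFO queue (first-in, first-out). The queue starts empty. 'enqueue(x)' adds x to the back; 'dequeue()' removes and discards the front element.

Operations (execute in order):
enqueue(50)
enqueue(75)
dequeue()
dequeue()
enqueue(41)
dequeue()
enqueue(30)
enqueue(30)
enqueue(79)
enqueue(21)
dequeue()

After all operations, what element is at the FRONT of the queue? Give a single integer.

enqueue(50): queue = [50]
enqueue(75): queue = [50, 75]
dequeue(): queue = [75]
dequeue(): queue = []
enqueue(41): queue = [41]
dequeue(): queue = []
enqueue(30): queue = [30]
enqueue(30): queue = [30, 30]
enqueue(79): queue = [30, 30, 79]
enqueue(21): queue = [30, 30, 79, 21]
dequeue(): queue = [30, 79, 21]

Answer: 30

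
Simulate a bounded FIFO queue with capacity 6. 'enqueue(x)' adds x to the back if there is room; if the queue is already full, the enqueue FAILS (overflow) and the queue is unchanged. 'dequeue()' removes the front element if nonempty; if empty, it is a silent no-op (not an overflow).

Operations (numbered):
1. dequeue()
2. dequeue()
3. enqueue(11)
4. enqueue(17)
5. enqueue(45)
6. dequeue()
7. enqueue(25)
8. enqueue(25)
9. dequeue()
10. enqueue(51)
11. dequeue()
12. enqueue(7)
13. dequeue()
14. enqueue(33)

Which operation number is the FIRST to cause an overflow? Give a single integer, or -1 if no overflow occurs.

1. dequeue(): empty, no-op, size=0
2. dequeue(): empty, no-op, size=0
3. enqueue(11): size=1
4. enqueue(17): size=2
5. enqueue(45): size=3
6. dequeue(): size=2
7. enqueue(25): size=3
8. enqueue(25): size=4
9. dequeue(): size=3
10. enqueue(51): size=4
11. dequeue(): size=3
12. enqueue(7): size=4
13. dequeue(): size=3
14. enqueue(33): size=4

Answer: -1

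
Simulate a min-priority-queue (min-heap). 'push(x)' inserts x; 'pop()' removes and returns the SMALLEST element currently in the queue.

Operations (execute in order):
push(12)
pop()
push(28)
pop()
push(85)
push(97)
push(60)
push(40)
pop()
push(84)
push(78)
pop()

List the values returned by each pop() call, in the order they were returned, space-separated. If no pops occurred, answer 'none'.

Answer: 12 28 40 60

Derivation:
push(12): heap contents = [12]
pop() → 12: heap contents = []
push(28): heap contents = [28]
pop() → 28: heap contents = []
push(85): heap contents = [85]
push(97): heap contents = [85, 97]
push(60): heap contents = [60, 85, 97]
push(40): heap contents = [40, 60, 85, 97]
pop() → 40: heap contents = [60, 85, 97]
push(84): heap contents = [60, 84, 85, 97]
push(78): heap contents = [60, 78, 84, 85, 97]
pop() → 60: heap contents = [78, 84, 85, 97]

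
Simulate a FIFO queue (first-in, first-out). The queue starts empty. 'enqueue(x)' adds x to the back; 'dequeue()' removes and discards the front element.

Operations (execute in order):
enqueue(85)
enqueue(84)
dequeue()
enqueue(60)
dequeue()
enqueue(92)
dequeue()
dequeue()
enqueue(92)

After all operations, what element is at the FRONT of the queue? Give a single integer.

enqueue(85): queue = [85]
enqueue(84): queue = [85, 84]
dequeue(): queue = [84]
enqueue(60): queue = [84, 60]
dequeue(): queue = [60]
enqueue(92): queue = [60, 92]
dequeue(): queue = [92]
dequeue(): queue = []
enqueue(92): queue = [92]

Answer: 92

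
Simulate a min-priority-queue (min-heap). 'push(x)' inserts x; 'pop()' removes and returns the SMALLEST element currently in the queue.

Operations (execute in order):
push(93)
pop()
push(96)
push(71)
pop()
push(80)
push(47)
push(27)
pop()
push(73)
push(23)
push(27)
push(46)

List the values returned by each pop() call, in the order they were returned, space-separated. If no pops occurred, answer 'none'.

Answer: 93 71 27

Derivation:
push(93): heap contents = [93]
pop() → 93: heap contents = []
push(96): heap contents = [96]
push(71): heap contents = [71, 96]
pop() → 71: heap contents = [96]
push(80): heap contents = [80, 96]
push(47): heap contents = [47, 80, 96]
push(27): heap contents = [27, 47, 80, 96]
pop() → 27: heap contents = [47, 80, 96]
push(73): heap contents = [47, 73, 80, 96]
push(23): heap contents = [23, 47, 73, 80, 96]
push(27): heap contents = [23, 27, 47, 73, 80, 96]
push(46): heap contents = [23, 27, 46, 47, 73, 80, 96]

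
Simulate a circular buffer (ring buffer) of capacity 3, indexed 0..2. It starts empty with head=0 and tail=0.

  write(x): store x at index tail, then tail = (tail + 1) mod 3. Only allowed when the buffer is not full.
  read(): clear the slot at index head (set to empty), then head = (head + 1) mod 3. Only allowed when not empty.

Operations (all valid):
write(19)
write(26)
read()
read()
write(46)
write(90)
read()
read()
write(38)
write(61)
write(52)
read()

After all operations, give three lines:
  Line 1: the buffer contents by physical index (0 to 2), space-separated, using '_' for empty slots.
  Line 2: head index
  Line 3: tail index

Answer: 52 _ 61
2
1

Derivation:
write(19): buf=[19 _ _], head=0, tail=1, size=1
write(26): buf=[19 26 _], head=0, tail=2, size=2
read(): buf=[_ 26 _], head=1, tail=2, size=1
read(): buf=[_ _ _], head=2, tail=2, size=0
write(46): buf=[_ _ 46], head=2, tail=0, size=1
write(90): buf=[90 _ 46], head=2, tail=1, size=2
read(): buf=[90 _ _], head=0, tail=1, size=1
read(): buf=[_ _ _], head=1, tail=1, size=0
write(38): buf=[_ 38 _], head=1, tail=2, size=1
write(61): buf=[_ 38 61], head=1, tail=0, size=2
write(52): buf=[52 38 61], head=1, tail=1, size=3
read(): buf=[52 _ 61], head=2, tail=1, size=2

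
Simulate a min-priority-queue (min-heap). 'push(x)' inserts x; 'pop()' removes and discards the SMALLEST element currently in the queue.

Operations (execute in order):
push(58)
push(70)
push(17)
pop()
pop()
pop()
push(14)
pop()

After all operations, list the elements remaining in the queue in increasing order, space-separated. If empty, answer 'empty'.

Answer: empty

Derivation:
push(58): heap contents = [58]
push(70): heap contents = [58, 70]
push(17): heap contents = [17, 58, 70]
pop() → 17: heap contents = [58, 70]
pop() → 58: heap contents = [70]
pop() → 70: heap contents = []
push(14): heap contents = [14]
pop() → 14: heap contents = []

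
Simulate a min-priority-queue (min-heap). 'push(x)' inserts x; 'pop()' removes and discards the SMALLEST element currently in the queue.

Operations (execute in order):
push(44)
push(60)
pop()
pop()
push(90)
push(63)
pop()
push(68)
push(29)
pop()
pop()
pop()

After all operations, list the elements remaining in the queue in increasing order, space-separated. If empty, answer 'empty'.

Answer: empty

Derivation:
push(44): heap contents = [44]
push(60): heap contents = [44, 60]
pop() → 44: heap contents = [60]
pop() → 60: heap contents = []
push(90): heap contents = [90]
push(63): heap contents = [63, 90]
pop() → 63: heap contents = [90]
push(68): heap contents = [68, 90]
push(29): heap contents = [29, 68, 90]
pop() → 29: heap contents = [68, 90]
pop() → 68: heap contents = [90]
pop() → 90: heap contents = []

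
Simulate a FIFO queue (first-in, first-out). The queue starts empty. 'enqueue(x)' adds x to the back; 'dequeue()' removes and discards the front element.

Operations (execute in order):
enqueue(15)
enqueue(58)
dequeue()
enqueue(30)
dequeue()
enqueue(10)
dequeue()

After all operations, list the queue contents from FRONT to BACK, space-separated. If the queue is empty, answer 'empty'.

Answer: 10

Derivation:
enqueue(15): [15]
enqueue(58): [15, 58]
dequeue(): [58]
enqueue(30): [58, 30]
dequeue(): [30]
enqueue(10): [30, 10]
dequeue(): [10]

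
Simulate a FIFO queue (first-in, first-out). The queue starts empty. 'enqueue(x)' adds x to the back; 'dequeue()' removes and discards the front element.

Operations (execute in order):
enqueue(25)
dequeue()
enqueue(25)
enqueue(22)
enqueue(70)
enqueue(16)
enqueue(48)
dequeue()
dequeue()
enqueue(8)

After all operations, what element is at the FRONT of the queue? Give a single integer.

enqueue(25): queue = [25]
dequeue(): queue = []
enqueue(25): queue = [25]
enqueue(22): queue = [25, 22]
enqueue(70): queue = [25, 22, 70]
enqueue(16): queue = [25, 22, 70, 16]
enqueue(48): queue = [25, 22, 70, 16, 48]
dequeue(): queue = [22, 70, 16, 48]
dequeue(): queue = [70, 16, 48]
enqueue(8): queue = [70, 16, 48, 8]

Answer: 70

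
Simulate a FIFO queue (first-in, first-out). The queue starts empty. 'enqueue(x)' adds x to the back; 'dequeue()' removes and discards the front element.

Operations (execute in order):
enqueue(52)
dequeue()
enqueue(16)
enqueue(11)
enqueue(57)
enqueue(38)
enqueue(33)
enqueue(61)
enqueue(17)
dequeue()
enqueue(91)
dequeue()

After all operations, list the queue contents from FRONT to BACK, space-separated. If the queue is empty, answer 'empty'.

enqueue(52): [52]
dequeue(): []
enqueue(16): [16]
enqueue(11): [16, 11]
enqueue(57): [16, 11, 57]
enqueue(38): [16, 11, 57, 38]
enqueue(33): [16, 11, 57, 38, 33]
enqueue(61): [16, 11, 57, 38, 33, 61]
enqueue(17): [16, 11, 57, 38, 33, 61, 17]
dequeue(): [11, 57, 38, 33, 61, 17]
enqueue(91): [11, 57, 38, 33, 61, 17, 91]
dequeue(): [57, 38, 33, 61, 17, 91]

Answer: 57 38 33 61 17 91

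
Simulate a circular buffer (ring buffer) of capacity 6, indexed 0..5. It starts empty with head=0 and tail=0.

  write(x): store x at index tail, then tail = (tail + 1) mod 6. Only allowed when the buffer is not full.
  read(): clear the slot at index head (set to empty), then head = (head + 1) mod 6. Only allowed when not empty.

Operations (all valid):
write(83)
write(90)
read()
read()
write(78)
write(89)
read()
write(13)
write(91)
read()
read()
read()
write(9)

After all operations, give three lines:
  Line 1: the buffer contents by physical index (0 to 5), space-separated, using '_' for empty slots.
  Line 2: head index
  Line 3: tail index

write(83): buf=[83 _ _ _ _ _], head=0, tail=1, size=1
write(90): buf=[83 90 _ _ _ _], head=0, tail=2, size=2
read(): buf=[_ 90 _ _ _ _], head=1, tail=2, size=1
read(): buf=[_ _ _ _ _ _], head=2, tail=2, size=0
write(78): buf=[_ _ 78 _ _ _], head=2, tail=3, size=1
write(89): buf=[_ _ 78 89 _ _], head=2, tail=4, size=2
read(): buf=[_ _ _ 89 _ _], head=3, tail=4, size=1
write(13): buf=[_ _ _ 89 13 _], head=3, tail=5, size=2
write(91): buf=[_ _ _ 89 13 91], head=3, tail=0, size=3
read(): buf=[_ _ _ _ 13 91], head=4, tail=0, size=2
read(): buf=[_ _ _ _ _ 91], head=5, tail=0, size=1
read(): buf=[_ _ _ _ _ _], head=0, tail=0, size=0
write(9): buf=[9 _ _ _ _ _], head=0, tail=1, size=1

Answer: 9 _ _ _ _ _
0
1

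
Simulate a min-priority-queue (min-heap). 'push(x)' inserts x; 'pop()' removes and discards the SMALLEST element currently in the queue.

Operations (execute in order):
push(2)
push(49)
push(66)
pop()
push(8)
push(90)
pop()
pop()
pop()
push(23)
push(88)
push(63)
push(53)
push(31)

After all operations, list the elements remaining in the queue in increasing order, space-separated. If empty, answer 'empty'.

Answer: 23 31 53 63 88 90

Derivation:
push(2): heap contents = [2]
push(49): heap contents = [2, 49]
push(66): heap contents = [2, 49, 66]
pop() → 2: heap contents = [49, 66]
push(8): heap contents = [8, 49, 66]
push(90): heap contents = [8, 49, 66, 90]
pop() → 8: heap contents = [49, 66, 90]
pop() → 49: heap contents = [66, 90]
pop() → 66: heap contents = [90]
push(23): heap contents = [23, 90]
push(88): heap contents = [23, 88, 90]
push(63): heap contents = [23, 63, 88, 90]
push(53): heap contents = [23, 53, 63, 88, 90]
push(31): heap contents = [23, 31, 53, 63, 88, 90]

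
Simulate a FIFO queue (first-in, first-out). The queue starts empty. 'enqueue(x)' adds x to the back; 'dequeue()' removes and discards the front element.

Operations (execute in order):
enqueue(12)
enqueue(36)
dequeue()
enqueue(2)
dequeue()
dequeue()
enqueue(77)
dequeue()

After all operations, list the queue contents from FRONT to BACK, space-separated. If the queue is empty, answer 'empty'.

enqueue(12): [12]
enqueue(36): [12, 36]
dequeue(): [36]
enqueue(2): [36, 2]
dequeue(): [2]
dequeue(): []
enqueue(77): [77]
dequeue(): []

Answer: empty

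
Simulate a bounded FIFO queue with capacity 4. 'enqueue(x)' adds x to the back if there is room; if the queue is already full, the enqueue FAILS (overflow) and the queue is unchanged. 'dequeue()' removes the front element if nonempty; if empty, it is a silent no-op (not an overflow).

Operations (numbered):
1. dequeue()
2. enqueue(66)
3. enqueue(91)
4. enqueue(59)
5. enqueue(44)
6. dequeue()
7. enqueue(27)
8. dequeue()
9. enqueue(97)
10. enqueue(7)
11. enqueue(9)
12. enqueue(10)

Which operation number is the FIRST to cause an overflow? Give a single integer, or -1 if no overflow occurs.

1. dequeue(): empty, no-op, size=0
2. enqueue(66): size=1
3. enqueue(91): size=2
4. enqueue(59): size=3
5. enqueue(44): size=4
6. dequeue(): size=3
7. enqueue(27): size=4
8. dequeue(): size=3
9. enqueue(97): size=4
10. enqueue(7): size=4=cap → OVERFLOW (fail)
11. enqueue(9): size=4=cap → OVERFLOW (fail)
12. enqueue(10): size=4=cap → OVERFLOW (fail)

Answer: 10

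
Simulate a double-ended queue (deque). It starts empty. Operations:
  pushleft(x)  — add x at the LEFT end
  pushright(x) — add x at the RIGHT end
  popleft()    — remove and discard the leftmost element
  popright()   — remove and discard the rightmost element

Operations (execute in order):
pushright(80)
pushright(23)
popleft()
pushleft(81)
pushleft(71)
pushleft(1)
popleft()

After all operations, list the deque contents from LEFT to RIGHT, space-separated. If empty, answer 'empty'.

Answer: 71 81 23

Derivation:
pushright(80): [80]
pushright(23): [80, 23]
popleft(): [23]
pushleft(81): [81, 23]
pushleft(71): [71, 81, 23]
pushleft(1): [1, 71, 81, 23]
popleft(): [71, 81, 23]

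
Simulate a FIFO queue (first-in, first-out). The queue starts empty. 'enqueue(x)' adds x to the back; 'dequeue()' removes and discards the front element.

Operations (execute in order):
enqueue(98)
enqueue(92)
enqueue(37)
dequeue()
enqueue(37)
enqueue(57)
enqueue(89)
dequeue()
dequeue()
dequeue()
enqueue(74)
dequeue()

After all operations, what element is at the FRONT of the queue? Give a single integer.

Answer: 89

Derivation:
enqueue(98): queue = [98]
enqueue(92): queue = [98, 92]
enqueue(37): queue = [98, 92, 37]
dequeue(): queue = [92, 37]
enqueue(37): queue = [92, 37, 37]
enqueue(57): queue = [92, 37, 37, 57]
enqueue(89): queue = [92, 37, 37, 57, 89]
dequeue(): queue = [37, 37, 57, 89]
dequeue(): queue = [37, 57, 89]
dequeue(): queue = [57, 89]
enqueue(74): queue = [57, 89, 74]
dequeue(): queue = [89, 74]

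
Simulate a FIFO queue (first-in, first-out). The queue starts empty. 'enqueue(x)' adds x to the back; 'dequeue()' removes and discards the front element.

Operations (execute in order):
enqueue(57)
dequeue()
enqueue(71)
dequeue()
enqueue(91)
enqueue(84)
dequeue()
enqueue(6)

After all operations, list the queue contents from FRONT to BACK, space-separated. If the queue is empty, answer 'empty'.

Answer: 84 6

Derivation:
enqueue(57): [57]
dequeue(): []
enqueue(71): [71]
dequeue(): []
enqueue(91): [91]
enqueue(84): [91, 84]
dequeue(): [84]
enqueue(6): [84, 6]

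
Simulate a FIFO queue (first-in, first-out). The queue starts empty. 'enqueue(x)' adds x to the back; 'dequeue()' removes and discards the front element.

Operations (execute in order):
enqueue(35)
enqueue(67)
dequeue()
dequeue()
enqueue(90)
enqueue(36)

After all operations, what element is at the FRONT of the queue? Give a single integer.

enqueue(35): queue = [35]
enqueue(67): queue = [35, 67]
dequeue(): queue = [67]
dequeue(): queue = []
enqueue(90): queue = [90]
enqueue(36): queue = [90, 36]

Answer: 90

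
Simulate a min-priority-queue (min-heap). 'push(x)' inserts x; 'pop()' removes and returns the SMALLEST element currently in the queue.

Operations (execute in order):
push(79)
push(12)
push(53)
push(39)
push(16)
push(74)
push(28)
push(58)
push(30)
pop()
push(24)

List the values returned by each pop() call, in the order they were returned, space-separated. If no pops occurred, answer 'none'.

push(79): heap contents = [79]
push(12): heap contents = [12, 79]
push(53): heap contents = [12, 53, 79]
push(39): heap contents = [12, 39, 53, 79]
push(16): heap contents = [12, 16, 39, 53, 79]
push(74): heap contents = [12, 16, 39, 53, 74, 79]
push(28): heap contents = [12, 16, 28, 39, 53, 74, 79]
push(58): heap contents = [12, 16, 28, 39, 53, 58, 74, 79]
push(30): heap contents = [12, 16, 28, 30, 39, 53, 58, 74, 79]
pop() → 12: heap contents = [16, 28, 30, 39, 53, 58, 74, 79]
push(24): heap contents = [16, 24, 28, 30, 39, 53, 58, 74, 79]

Answer: 12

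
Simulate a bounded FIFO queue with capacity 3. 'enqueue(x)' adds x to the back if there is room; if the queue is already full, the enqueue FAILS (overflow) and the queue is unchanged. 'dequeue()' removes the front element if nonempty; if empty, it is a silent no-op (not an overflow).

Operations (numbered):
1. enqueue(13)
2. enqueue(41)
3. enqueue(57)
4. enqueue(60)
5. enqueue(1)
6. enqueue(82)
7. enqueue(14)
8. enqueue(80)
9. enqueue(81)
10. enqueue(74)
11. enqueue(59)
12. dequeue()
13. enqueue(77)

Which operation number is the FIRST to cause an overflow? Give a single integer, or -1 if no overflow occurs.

Answer: 4

Derivation:
1. enqueue(13): size=1
2. enqueue(41): size=2
3. enqueue(57): size=3
4. enqueue(60): size=3=cap → OVERFLOW (fail)
5. enqueue(1): size=3=cap → OVERFLOW (fail)
6. enqueue(82): size=3=cap → OVERFLOW (fail)
7. enqueue(14): size=3=cap → OVERFLOW (fail)
8. enqueue(80): size=3=cap → OVERFLOW (fail)
9. enqueue(81): size=3=cap → OVERFLOW (fail)
10. enqueue(74): size=3=cap → OVERFLOW (fail)
11. enqueue(59): size=3=cap → OVERFLOW (fail)
12. dequeue(): size=2
13. enqueue(77): size=3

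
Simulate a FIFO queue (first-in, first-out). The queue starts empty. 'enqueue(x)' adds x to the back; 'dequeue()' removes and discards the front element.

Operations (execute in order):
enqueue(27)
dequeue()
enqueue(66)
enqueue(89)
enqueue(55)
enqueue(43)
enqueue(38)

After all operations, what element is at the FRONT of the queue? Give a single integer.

enqueue(27): queue = [27]
dequeue(): queue = []
enqueue(66): queue = [66]
enqueue(89): queue = [66, 89]
enqueue(55): queue = [66, 89, 55]
enqueue(43): queue = [66, 89, 55, 43]
enqueue(38): queue = [66, 89, 55, 43, 38]

Answer: 66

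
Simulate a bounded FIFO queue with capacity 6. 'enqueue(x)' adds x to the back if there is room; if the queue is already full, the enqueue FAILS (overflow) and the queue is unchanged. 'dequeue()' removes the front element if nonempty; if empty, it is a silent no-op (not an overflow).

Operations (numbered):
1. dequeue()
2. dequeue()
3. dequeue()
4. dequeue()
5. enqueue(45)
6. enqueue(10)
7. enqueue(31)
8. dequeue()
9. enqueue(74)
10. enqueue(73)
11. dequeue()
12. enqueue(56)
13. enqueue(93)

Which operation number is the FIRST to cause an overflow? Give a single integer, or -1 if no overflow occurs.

Answer: -1

Derivation:
1. dequeue(): empty, no-op, size=0
2. dequeue(): empty, no-op, size=0
3. dequeue(): empty, no-op, size=0
4. dequeue(): empty, no-op, size=0
5. enqueue(45): size=1
6. enqueue(10): size=2
7. enqueue(31): size=3
8. dequeue(): size=2
9. enqueue(74): size=3
10. enqueue(73): size=4
11. dequeue(): size=3
12. enqueue(56): size=4
13. enqueue(93): size=5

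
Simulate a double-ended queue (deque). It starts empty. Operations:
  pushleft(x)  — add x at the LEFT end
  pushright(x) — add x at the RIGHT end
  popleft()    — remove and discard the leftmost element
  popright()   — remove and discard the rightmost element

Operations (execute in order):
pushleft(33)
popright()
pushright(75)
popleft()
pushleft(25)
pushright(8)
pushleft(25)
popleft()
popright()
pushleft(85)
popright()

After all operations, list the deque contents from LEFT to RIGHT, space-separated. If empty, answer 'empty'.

Answer: 85

Derivation:
pushleft(33): [33]
popright(): []
pushright(75): [75]
popleft(): []
pushleft(25): [25]
pushright(8): [25, 8]
pushleft(25): [25, 25, 8]
popleft(): [25, 8]
popright(): [25]
pushleft(85): [85, 25]
popright(): [85]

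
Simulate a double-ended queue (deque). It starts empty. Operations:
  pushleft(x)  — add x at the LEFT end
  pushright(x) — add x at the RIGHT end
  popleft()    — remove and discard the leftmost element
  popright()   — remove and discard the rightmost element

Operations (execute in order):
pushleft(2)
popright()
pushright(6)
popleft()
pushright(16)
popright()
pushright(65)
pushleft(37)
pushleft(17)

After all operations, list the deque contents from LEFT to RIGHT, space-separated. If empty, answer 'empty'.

Answer: 17 37 65

Derivation:
pushleft(2): [2]
popright(): []
pushright(6): [6]
popleft(): []
pushright(16): [16]
popright(): []
pushright(65): [65]
pushleft(37): [37, 65]
pushleft(17): [17, 37, 65]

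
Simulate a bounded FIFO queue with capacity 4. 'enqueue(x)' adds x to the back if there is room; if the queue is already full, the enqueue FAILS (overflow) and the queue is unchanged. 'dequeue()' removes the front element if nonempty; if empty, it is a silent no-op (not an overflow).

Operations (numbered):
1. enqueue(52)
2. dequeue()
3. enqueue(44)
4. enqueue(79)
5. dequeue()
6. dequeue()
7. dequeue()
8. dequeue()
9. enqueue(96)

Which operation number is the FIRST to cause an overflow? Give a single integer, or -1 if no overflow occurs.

Answer: -1

Derivation:
1. enqueue(52): size=1
2. dequeue(): size=0
3. enqueue(44): size=1
4. enqueue(79): size=2
5. dequeue(): size=1
6. dequeue(): size=0
7. dequeue(): empty, no-op, size=0
8. dequeue(): empty, no-op, size=0
9. enqueue(96): size=1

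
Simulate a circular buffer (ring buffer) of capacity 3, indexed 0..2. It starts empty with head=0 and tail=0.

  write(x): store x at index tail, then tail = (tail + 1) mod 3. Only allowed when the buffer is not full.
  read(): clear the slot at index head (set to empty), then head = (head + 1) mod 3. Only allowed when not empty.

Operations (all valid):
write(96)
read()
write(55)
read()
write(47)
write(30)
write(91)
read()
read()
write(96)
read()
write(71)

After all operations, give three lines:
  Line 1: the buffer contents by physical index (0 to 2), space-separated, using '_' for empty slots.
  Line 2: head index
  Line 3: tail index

Answer: 71 _ 96
2
1

Derivation:
write(96): buf=[96 _ _], head=0, tail=1, size=1
read(): buf=[_ _ _], head=1, tail=1, size=0
write(55): buf=[_ 55 _], head=1, tail=2, size=1
read(): buf=[_ _ _], head=2, tail=2, size=0
write(47): buf=[_ _ 47], head=2, tail=0, size=1
write(30): buf=[30 _ 47], head=2, tail=1, size=2
write(91): buf=[30 91 47], head=2, tail=2, size=3
read(): buf=[30 91 _], head=0, tail=2, size=2
read(): buf=[_ 91 _], head=1, tail=2, size=1
write(96): buf=[_ 91 96], head=1, tail=0, size=2
read(): buf=[_ _ 96], head=2, tail=0, size=1
write(71): buf=[71 _ 96], head=2, tail=1, size=2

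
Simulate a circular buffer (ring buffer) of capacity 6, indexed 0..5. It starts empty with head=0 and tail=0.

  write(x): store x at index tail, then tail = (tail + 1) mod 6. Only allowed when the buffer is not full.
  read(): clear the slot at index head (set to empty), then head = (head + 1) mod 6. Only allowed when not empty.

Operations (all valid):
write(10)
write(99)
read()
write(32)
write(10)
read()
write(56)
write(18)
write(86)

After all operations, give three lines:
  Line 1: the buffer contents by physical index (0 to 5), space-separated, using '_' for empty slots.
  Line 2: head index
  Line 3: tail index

Answer: 86 _ 32 10 56 18
2
1

Derivation:
write(10): buf=[10 _ _ _ _ _], head=0, tail=1, size=1
write(99): buf=[10 99 _ _ _ _], head=0, tail=2, size=2
read(): buf=[_ 99 _ _ _ _], head=1, tail=2, size=1
write(32): buf=[_ 99 32 _ _ _], head=1, tail=3, size=2
write(10): buf=[_ 99 32 10 _ _], head=1, tail=4, size=3
read(): buf=[_ _ 32 10 _ _], head=2, tail=4, size=2
write(56): buf=[_ _ 32 10 56 _], head=2, tail=5, size=3
write(18): buf=[_ _ 32 10 56 18], head=2, tail=0, size=4
write(86): buf=[86 _ 32 10 56 18], head=2, tail=1, size=5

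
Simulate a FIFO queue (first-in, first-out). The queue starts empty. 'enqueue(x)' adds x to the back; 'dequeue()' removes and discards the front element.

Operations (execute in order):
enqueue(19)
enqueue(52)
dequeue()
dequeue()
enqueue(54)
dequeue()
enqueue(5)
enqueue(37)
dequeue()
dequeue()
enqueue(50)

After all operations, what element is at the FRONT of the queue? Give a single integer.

enqueue(19): queue = [19]
enqueue(52): queue = [19, 52]
dequeue(): queue = [52]
dequeue(): queue = []
enqueue(54): queue = [54]
dequeue(): queue = []
enqueue(5): queue = [5]
enqueue(37): queue = [5, 37]
dequeue(): queue = [37]
dequeue(): queue = []
enqueue(50): queue = [50]

Answer: 50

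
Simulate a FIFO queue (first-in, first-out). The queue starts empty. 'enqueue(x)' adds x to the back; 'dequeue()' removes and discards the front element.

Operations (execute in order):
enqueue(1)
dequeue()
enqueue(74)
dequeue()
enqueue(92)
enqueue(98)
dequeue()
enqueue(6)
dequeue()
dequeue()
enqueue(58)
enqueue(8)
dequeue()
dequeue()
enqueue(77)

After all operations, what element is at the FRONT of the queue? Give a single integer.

Answer: 77

Derivation:
enqueue(1): queue = [1]
dequeue(): queue = []
enqueue(74): queue = [74]
dequeue(): queue = []
enqueue(92): queue = [92]
enqueue(98): queue = [92, 98]
dequeue(): queue = [98]
enqueue(6): queue = [98, 6]
dequeue(): queue = [6]
dequeue(): queue = []
enqueue(58): queue = [58]
enqueue(8): queue = [58, 8]
dequeue(): queue = [8]
dequeue(): queue = []
enqueue(77): queue = [77]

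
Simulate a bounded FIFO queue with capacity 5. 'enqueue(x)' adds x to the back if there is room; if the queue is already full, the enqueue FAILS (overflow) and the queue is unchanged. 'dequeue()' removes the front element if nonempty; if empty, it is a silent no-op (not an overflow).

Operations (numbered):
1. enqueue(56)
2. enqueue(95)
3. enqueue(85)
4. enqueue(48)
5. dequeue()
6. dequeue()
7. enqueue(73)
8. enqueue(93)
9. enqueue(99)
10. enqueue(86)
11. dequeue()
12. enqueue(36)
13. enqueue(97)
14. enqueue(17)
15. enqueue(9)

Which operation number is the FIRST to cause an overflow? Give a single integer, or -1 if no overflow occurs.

1. enqueue(56): size=1
2. enqueue(95): size=2
3. enqueue(85): size=3
4. enqueue(48): size=4
5. dequeue(): size=3
6. dequeue(): size=2
7. enqueue(73): size=3
8. enqueue(93): size=4
9. enqueue(99): size=5
10. enqueue(86): size=5=cap → OVERFLOW (fail)
11. dequeue(): size=4
12. enqueue(36): size=5
13. enqueue(97): size=5=cap → OVERFLOW (fail)
14. enqueue(17): size=5=cap → OVERFLOW (fail)
15. enqueue(9): size=5=cap → OVERFLOW (fail)

Answer: 10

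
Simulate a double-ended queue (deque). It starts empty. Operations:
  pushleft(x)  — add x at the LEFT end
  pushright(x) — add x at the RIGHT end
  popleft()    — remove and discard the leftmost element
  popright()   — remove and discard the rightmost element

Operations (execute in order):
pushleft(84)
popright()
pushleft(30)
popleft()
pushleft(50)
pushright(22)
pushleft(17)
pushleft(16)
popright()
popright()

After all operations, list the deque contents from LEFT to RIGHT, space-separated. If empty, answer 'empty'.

pushleft(84): [84]
popright(): []
pushleft(30): [30]
popleft(): []
pushleft(50): [50]
pushright(22): [50, 22]
pushleft(17): [17, 50, 22]
pushleft(16): [16, 17, 50, 22]
popright(): [16, 17, 50]
popright(): [16, 17]

Answer: 16 17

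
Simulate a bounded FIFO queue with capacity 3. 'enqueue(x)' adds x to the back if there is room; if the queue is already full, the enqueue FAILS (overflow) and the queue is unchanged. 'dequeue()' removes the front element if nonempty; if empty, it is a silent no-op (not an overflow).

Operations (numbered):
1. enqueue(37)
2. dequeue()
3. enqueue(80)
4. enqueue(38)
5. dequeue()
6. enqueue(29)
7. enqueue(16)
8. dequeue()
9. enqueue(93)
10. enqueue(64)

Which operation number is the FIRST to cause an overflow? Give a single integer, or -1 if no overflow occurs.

1. enqueue(37): size=1
2. dequeue(): size=0
3. enqueue(80): size=1
4. enqueue(38): size=2
5. dequeue(): size=1
6. enqueue(29): size=2
7. enqueue(16): size=3
8. dequeue(): size=2
9. enqueue(93): size=3
10. enqueue(64): size=3=cap → OVERFLOW (fail)

Answer: 10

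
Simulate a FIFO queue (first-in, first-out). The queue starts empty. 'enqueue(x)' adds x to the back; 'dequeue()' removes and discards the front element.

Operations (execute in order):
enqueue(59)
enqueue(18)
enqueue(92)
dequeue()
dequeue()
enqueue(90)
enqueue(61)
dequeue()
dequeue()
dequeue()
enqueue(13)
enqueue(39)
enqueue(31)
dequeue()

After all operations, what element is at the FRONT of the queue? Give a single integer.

Answer: 39

Derivation:
enqueue(59): queue = [59]
enqueue(18): queue = [59, 18]
enqueue(92): queue = [59, 18, 92]
dequeue(): queue = [18, 92]
dequeue(): queue = [92]
enqueue(90): queue = [92, 90]
enqueue(61): queue = [92, 90, 61]
dequeue(): queue = [90, 61]
dequeue(): queue = [61]
dequeue(): queue = []
enqueue(13): queue = [13]
enqueue(39): queue = [13, 39]
enqueue(31): queue = [13, 39, 31]
dequeue(): queue = [39, 31]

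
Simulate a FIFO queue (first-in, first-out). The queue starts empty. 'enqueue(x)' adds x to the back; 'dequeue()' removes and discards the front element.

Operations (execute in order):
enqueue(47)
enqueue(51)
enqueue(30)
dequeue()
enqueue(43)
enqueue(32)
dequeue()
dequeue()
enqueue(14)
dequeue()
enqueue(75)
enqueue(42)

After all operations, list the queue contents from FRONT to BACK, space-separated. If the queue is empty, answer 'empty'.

enqueue(47): [47]
enqueue(51): [47, 51]
enqueue(30): [47, 51, 30]
dequeue(): [51, 30]
enqueue(43): [51, 30, 43]
enqueue(32): [51, 30, 43, 32]
dequeue(): [30, 43, 32]
dequeue(): [43, 32]
enqueue(14): [43, 32, 14]
dequeue(): [32, 14]
enqueue(75): [32, 14, 75]
enqueue(42): [32, 14, 75, 42]

Answer: 32 14 75 42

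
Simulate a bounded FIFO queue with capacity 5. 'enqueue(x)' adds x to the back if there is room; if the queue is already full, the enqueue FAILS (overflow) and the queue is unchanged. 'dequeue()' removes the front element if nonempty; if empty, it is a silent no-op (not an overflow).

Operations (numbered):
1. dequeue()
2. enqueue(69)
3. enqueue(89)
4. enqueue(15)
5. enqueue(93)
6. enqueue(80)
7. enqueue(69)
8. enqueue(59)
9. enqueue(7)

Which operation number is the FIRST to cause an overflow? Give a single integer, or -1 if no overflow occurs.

1. dequeue(): empty, no-op, size=0
2. enqueue(69): size=1
3. enqueue(89): size=2
4. enqueue(15): size=3
5. enqueue(93): size=4
6. enqueue(80): size=5
7. enqueue(69): size=5=cap → OVERFLOW (fail)
8. enqueue(59): size=5=cap → OVERFLOW (fail)
9. enqueue(7): size=5=cap → OVERFLOW (fail)

Answer: 7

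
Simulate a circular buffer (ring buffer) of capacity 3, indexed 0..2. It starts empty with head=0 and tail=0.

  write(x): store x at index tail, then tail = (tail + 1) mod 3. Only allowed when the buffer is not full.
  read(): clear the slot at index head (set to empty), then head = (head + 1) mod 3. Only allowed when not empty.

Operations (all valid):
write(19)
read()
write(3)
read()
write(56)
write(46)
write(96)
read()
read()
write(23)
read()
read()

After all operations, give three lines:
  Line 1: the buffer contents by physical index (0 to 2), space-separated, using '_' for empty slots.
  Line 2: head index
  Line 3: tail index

write(19): buf=[19 _ _], head=0, tail=1, size=1
read(): buf=[_ _ _], head=1, tail=1, size=0
write(3): buf=[_ 3 _], head=1, tail=2, size=1
read(): buf=[_ _ _], head=2, tail=2, size=0
write(56): buf=[_ _ 56], head=2, tail=0, size=1
write(46): buf=[46 _ 56], head=2, tail=1, size=2
write(96): buf=[46 96 56], head=2, tail=2, size=3
read(): buf=[46 96 _], head=0, tail=2, size=2
read(): buf=[_ 96 _], head=1, tail=2, size=1
write(23): buf=[_ 96 23], head=1, tail=0, size=2
read(): buf=[_ _ 23], head=2, tail=0, size=1
read(): buf=[_ _ _], head=0, tail=0, size=0

Answer: _ _ _
0
0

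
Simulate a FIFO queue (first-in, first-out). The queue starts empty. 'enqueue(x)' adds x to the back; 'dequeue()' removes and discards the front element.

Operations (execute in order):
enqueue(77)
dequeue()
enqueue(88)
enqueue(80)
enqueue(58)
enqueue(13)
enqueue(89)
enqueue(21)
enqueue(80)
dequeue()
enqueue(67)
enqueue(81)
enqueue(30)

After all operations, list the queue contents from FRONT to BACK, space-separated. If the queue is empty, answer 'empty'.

enqueue(77): [77]
dequeue(): []
enqueue(88): [88]
enqueue(80): [88, 80]
enqueue(58): [88, 80, 58]
enqueue(13): [88, 80, 58, 13]
enqueue(89): [88, 80, 58, 13, 89]
enqueue(21): [88, 80, 58, 13, 89, 21]
enqueue(80): [88, 80, 58, 13, 89, 21, 80]
dequeue(): [80, 58, 13, 89, 21, 80]
enqueue(67): [80, 58, 13, 89, 21, 80, 67]
enqueue(81): [80, 58, 13, 89, 21, 80, 67, 81]
enqueue(30): [80, 58, 13, 89, 21, 80, 67, 81, 30]

Answer: 80 58 13 89 21 80 67 81 30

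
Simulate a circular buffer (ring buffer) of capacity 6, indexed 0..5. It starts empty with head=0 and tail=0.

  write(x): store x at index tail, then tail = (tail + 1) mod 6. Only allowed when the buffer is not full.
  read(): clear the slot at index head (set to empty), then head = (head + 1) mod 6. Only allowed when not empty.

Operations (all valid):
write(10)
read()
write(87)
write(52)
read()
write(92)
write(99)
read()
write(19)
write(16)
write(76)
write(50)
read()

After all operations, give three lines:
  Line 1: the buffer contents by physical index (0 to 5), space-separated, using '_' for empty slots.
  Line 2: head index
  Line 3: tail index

write(10): buf=[10 _ _ _ _ _], head=0, tail=1, size=1
read(): buf=[_ _ _ _ _ _], head=1, tail=1, size=0
write(87): buf=[_ 87 _ _ _ _], head=1, tail=2, size=1
write(52): buf=[_ 87 52 _ _ _], head=1, tail=3, size=2
read(): buf=[_ _ 52 _ _ _], head=2, tail=3, size=1
write(92): buf=[_ _ 52 92 _ _], head=2, tail=4, size=2
write(99): buf=[_ _ 52 92 99 _], head=2, tail=5, size=3
read(): buf=[_ _ _ 92 99 _], head=3, tail=5, size=2
write(19): buf=[_ _ _ 92 99 19], head=3, tail=0, size=3
write(16): buf=[16 _ _ 92 99 19], head=3, tail=1, size=4
write(76): buf=[16 76 _ 92 99 19], head=3, tail=2, size=5
write(50): buf=[16 76 50 92 99 19], head=3, tail=3, size=6
read(): buf=[16 76 50 _ 99 19], head=4, tail=3, size=5

Answer: 16 76 50 _ 99 19
4
3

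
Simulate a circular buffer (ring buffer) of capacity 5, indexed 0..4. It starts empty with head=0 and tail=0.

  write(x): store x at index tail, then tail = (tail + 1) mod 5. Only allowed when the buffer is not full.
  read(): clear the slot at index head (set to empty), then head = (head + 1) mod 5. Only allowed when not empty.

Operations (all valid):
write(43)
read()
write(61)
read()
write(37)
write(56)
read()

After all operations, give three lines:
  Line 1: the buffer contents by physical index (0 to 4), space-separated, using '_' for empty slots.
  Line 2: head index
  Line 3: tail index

write(43): buf=[43 _ _ _ _], head=0, tail=1, size=1
read(): buf=[_ _ _ _ _], head=1, tail=1, size=0
write(61): buf=[_ 61 _ _ _], head=1, tail=2, size=1
read(): buf=[_ _ _ _ _], head=2, tail=2, size=0
write(37): buf=[_ _ 37 _ _], head=2, tail=3, size=1
write(56): buf=[_ _ 37 56 _], head=2, tail=4, size=2
read(): buf=[_ _ _ 56 _], head=3, tail=4, size=1

Answer: _ _ _ 56 _
3
4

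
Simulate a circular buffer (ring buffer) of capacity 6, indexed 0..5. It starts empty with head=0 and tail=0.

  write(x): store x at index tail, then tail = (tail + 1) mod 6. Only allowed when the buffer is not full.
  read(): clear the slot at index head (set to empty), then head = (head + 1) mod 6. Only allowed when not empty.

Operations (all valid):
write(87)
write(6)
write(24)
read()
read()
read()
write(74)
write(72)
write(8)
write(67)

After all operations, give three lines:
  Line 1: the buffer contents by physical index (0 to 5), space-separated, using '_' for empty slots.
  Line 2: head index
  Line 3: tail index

write(87): buf=[87 _ _ _ _ _], head=0, tail=1, size=1
write(6): buf=[87 6 _ _ _ _], head=0, tail=2, size=2
write(24): buf=[87 6 24 _ _ _], head=0, tail=3, size=3
read(): buf=[_ 6 24 _ _ _], head=1, tail=3, size=2
read(): buf=[_ _ 24 _ _ _], head=2, tail=3, size=1
read(): buf=[_ _ _ _ _ _], head=3, tail=3, size=0
write(74): buf=[_ _ _ 74 _ _], head=3, tail=4, size=1
write(72): buf=[_ _ _ 74 72 _], head=3, tail=5, size=2
write(8): buf=[_ _ _ 74 72 8], head=3, tail=0, size=3
write(67): buf=[67 _ _ 74 72 8], head=3, tail=1, size=4

Answer: 67 _ _ 74 72 8
3
1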